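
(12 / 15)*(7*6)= 33.60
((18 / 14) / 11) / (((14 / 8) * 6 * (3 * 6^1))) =1 / 1617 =0.00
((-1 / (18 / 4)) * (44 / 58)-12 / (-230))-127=-3815399 / 30015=-127.12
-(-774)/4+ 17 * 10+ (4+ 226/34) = 12721/34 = 374.15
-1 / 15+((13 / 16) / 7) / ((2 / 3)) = 0.11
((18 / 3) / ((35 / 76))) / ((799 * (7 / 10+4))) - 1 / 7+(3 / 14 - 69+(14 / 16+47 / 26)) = -1810973683 / 27338584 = -66.24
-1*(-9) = 9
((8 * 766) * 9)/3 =18384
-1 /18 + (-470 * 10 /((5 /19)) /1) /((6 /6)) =-321481 /18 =-17860.06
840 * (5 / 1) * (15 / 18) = 3500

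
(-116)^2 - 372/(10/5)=13270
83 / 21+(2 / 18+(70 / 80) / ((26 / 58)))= 39413 / 6552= 6.02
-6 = -6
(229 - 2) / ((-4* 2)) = -227 / 8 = -28.38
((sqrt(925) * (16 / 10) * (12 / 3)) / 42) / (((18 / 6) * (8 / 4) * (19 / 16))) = 128 * sqrt(37) / 1197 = 0.65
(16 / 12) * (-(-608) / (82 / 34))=336.13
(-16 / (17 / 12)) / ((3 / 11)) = -704 / 17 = -41.41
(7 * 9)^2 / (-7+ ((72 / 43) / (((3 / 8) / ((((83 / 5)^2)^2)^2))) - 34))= 9523828125 / 61777158268860571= 0.00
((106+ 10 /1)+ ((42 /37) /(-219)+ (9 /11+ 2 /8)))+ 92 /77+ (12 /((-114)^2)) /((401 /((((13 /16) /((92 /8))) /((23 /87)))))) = 15067540043034923 /127412648359304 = 118.26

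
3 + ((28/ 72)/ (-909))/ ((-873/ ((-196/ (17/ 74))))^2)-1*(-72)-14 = 109915679404465/ 1801908453861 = 61.00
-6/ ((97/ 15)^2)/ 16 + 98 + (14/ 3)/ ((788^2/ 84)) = 286256290793/ 2921231048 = 97.99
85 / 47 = 1.81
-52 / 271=-0.19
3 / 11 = 0.27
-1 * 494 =-494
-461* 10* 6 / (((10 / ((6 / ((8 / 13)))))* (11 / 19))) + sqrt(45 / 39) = -1024803 / 22 + sqrt(195) / 13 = -46580.88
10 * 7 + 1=71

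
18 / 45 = 0.40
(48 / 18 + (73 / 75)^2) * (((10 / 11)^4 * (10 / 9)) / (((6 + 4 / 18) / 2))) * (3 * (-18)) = -47.61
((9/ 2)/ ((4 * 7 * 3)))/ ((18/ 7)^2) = 7/ 864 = 0.01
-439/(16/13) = -5707/16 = -356.69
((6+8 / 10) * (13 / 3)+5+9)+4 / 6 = 662 / 15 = 44.13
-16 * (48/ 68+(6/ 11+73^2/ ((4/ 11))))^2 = -120180550110721/ 34969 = -3436774002.99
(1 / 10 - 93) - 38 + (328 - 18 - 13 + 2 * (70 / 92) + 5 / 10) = 168.12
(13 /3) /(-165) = -13 /495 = -0.03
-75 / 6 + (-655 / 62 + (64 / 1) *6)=11189 / 31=360.94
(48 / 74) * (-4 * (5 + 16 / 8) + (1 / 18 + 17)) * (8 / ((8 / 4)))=-3152 / 111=-28.40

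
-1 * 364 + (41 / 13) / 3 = -14155 / 39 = -362.95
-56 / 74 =-28 / 37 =-0.76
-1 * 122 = -122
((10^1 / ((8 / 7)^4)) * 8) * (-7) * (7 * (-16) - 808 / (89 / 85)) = 826148085 / 2848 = 290080.09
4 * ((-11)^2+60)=724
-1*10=-10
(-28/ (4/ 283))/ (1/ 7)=-13867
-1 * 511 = -511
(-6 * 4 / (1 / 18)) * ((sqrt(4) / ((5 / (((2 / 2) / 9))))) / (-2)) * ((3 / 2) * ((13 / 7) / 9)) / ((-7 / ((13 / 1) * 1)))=-1352 / 245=-5.52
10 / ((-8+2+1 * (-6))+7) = -2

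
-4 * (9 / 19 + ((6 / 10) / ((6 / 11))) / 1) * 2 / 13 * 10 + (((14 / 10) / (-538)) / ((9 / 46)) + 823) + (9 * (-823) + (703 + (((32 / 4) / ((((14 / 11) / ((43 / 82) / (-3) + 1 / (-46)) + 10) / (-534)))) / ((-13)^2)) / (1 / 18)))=-2521654122649022 / 418892883435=-6019.81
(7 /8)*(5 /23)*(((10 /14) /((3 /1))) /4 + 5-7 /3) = 0.52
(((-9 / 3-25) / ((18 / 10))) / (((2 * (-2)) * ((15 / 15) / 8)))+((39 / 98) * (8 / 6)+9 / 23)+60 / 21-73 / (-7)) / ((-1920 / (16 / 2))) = -114917 / 608580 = -0.19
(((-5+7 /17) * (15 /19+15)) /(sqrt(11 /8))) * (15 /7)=-132.39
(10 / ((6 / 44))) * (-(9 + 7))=-3520 / 3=-1173.33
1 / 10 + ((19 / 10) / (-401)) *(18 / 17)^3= 371861 / 3940226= 0.09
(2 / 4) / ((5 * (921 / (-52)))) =-26 / 4605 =-0.01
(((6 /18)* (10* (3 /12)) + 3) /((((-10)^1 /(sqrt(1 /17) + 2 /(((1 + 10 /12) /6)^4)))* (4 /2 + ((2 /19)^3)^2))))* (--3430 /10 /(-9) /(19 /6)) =19533945011* sqrt(17) /143960493780 + 607583825622144 /1147998687055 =529.81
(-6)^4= 1296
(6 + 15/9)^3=12167/27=450.63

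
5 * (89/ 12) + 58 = 1141/ 12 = 95.08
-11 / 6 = -1.83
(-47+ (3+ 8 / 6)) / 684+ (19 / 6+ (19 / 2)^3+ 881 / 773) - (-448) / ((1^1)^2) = 4154624851 / 3172392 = 1309.62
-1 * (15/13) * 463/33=-2315/143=-16.19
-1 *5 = -5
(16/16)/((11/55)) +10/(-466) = 1160/233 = 4.98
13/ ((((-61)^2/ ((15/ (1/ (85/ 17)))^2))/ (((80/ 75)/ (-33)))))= -26000/ 40931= -0.64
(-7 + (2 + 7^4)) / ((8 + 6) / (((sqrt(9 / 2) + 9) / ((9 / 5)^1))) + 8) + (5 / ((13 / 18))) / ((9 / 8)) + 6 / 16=62895 * sqrt(2) / 6361 + 149468799 / 661544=239.92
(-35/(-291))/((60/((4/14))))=1/1746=0.00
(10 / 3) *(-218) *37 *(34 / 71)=-12875.31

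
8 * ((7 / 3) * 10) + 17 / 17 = 187.67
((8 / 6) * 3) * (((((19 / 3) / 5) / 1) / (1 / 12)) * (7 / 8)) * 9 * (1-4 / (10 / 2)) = 2394 / 25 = 95.76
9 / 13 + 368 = 4793 / 13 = 368.69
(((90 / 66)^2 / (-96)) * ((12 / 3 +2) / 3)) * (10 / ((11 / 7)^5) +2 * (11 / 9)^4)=-36366266575 / 170473771908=-0.21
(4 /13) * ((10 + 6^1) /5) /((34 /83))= 2656 /1105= 2.40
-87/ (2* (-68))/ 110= 87/ 14960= 0.01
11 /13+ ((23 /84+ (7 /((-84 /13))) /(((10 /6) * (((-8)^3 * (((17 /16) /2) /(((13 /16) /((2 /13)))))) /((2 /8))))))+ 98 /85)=2.28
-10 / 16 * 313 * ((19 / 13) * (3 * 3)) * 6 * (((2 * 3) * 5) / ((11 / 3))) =-36128025 / 286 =-126321.77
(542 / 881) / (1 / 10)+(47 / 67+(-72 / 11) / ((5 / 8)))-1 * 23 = -86418622 / 3246485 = -26.62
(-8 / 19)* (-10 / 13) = 80 / 247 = 0.32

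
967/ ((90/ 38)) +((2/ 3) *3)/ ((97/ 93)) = 1790551/ 4365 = 410.21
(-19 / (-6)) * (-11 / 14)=-209 / 84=-2.49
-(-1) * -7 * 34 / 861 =-34 / 123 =-0.28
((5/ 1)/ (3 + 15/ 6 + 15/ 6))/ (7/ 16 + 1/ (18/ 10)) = 90/ 143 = 0.63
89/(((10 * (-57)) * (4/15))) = -89/152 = -0.59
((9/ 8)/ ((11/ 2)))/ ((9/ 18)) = 9/ 22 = 0.41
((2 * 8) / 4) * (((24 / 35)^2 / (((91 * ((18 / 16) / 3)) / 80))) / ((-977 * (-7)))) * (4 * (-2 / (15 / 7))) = -262144 / 108911075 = -0.00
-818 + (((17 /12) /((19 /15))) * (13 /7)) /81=-35248151 /43092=-817.97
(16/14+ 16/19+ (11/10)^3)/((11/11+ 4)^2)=441023/3325000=0.13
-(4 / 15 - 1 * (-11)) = -169 / 15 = -11.27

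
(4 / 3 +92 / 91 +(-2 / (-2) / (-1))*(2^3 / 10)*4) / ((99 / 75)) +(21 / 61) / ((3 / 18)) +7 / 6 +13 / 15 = 18963103 / 5495490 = 3.45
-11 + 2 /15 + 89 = 1172 /15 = 78.13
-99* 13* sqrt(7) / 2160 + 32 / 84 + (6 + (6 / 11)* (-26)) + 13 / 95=-168187 / 21945 - 143* sqrt(7) / 240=-9.24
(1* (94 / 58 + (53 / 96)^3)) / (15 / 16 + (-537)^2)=0.00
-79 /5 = -15.80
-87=-87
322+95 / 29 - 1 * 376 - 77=-3704 / 29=-127.72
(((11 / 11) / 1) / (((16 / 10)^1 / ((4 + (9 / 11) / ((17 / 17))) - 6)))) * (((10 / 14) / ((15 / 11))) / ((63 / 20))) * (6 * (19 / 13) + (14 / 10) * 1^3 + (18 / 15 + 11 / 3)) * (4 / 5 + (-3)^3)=192046 / 3969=48.39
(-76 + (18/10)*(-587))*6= -33978/5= -6795.60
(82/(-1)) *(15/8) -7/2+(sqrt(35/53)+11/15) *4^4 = 1829/60+256 *sqrt(1855)/53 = 238.52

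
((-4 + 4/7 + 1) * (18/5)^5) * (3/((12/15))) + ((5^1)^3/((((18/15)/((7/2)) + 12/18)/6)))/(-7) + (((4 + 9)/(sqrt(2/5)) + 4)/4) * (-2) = -1301948701/231875 - 13 * sqrt(10)/4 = -5625.15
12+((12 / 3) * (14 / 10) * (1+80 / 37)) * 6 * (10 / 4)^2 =25014 / 37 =676.05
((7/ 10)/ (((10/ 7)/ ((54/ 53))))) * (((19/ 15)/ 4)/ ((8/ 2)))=8379/ 212000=0.04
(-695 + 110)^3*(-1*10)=2002016250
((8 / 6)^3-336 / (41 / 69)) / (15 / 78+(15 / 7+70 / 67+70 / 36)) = -3800528368 / 35936295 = -105.76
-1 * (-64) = 64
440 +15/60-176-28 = 945/4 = 236.25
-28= -28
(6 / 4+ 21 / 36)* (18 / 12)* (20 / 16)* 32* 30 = 3750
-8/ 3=-2.67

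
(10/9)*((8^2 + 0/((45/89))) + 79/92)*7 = 23205/46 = 504.46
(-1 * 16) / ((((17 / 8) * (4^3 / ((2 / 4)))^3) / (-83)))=83 / 278528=0.00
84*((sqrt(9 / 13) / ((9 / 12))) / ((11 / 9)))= 76.25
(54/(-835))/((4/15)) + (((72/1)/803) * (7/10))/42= -323211/1341010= -0.24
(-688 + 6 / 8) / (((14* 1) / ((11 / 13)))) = -41.54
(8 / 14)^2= 16 / 49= 0.33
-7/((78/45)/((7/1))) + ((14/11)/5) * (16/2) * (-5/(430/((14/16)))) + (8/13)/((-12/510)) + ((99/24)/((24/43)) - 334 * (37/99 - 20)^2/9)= -226298168524157/15778825920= -14341.89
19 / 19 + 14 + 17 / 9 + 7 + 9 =296 / 9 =32.89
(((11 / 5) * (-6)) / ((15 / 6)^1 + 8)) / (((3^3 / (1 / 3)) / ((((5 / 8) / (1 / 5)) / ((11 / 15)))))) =-25 / 378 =-0.07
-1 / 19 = -0.05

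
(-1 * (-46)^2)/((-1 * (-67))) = -2116/67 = -31.58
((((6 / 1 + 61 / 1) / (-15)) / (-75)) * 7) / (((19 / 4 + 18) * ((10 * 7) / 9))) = 134 / 56875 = 0.00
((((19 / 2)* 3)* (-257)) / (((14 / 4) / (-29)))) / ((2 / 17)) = 7221957 / 14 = 515854.07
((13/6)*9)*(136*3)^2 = 3246048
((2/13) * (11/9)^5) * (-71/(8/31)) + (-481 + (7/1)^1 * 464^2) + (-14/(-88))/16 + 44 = 1506519.57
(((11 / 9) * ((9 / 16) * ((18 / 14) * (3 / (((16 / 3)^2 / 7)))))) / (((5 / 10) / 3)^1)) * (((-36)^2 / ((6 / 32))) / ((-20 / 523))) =-113236299 / 160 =-707726.87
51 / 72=17 / 24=0.71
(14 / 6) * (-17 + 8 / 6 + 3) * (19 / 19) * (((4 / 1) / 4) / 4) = -133 / 18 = -7.39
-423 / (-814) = 423 / 814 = 0.52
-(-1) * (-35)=-35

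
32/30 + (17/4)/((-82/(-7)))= 1.43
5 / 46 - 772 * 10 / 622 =-176005 / 14306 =-12.30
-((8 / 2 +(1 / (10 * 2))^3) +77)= -648001 / 8000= -81.00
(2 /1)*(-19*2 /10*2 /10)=-38 /25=-1.52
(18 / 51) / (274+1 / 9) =54 / 41939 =0.00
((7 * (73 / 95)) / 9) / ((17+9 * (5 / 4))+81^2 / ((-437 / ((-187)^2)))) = -47012 / 41295467475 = -0.00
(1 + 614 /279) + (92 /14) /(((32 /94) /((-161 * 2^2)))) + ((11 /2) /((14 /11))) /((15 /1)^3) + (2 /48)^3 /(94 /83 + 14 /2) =-125828463650489 /10124352000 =-12428.30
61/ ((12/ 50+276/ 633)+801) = 321775/ 4228841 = 0.08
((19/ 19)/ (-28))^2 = 0.00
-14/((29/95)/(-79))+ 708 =125602/29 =4331.10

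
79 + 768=847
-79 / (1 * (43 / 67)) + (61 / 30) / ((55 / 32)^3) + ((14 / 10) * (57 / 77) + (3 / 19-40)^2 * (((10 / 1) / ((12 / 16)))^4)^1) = 52475574218616223304 / 1045968845625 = 50169347.24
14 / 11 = 1.27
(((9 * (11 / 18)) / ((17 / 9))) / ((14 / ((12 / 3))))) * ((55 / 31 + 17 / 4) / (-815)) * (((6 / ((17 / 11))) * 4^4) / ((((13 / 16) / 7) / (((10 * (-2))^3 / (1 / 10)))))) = 79968632832000 / 18984121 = 4212395.87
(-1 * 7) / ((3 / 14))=-98 / 3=-32.67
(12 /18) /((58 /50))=50 /87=0.57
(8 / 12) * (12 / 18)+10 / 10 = 13 / 9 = 1.44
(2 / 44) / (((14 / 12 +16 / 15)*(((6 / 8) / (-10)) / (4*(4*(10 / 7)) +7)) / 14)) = -7600 / 67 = -113.43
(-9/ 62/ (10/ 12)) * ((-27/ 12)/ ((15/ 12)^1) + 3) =-162/ 775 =-0.21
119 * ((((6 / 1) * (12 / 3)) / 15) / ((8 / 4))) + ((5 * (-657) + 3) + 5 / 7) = -111513 / 35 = -3186.09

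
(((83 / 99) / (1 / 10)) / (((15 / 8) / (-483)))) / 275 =-213808 / 27225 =-7.85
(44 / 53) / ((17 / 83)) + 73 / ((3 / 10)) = 668686 / 2703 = 247.39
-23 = -23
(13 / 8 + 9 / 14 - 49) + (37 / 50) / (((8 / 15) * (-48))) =-418979 / 8960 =-46.76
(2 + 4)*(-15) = -90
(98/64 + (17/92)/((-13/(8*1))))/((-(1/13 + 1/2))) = -2.46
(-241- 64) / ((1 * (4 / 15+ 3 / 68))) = -311100 / 317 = -981.39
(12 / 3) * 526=2104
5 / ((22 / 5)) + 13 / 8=243 / 88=2.76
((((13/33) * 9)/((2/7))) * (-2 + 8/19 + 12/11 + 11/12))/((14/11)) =13975/3344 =4.18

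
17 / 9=1.89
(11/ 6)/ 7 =11/ 42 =0.26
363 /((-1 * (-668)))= 363 /668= 0.54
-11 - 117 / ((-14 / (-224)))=-1883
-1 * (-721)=721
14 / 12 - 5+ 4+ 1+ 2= 19 / 6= 3.17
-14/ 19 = -0.74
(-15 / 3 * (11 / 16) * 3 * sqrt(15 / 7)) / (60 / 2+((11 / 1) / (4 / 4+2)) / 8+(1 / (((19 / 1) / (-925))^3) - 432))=0.00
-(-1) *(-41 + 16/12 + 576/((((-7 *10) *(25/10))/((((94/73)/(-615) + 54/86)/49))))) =-93904894889/2364844125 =-39.71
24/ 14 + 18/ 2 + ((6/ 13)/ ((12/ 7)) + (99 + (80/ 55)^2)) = 2468649/ 22022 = 112.10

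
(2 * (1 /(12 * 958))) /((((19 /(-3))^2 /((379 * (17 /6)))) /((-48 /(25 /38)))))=-77316 /227525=-0.34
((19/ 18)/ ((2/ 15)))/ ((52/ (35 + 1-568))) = -12635/ 156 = -80.99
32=32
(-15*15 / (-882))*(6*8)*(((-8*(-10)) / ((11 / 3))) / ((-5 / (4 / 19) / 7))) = -115200 / 1463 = -78.74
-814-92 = -906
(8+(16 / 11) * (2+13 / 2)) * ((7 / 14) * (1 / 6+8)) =2744 / 33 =83.15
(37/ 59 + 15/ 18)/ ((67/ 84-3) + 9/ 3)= 7238/ 3953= 1.83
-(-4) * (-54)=-216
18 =18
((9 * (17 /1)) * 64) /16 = 612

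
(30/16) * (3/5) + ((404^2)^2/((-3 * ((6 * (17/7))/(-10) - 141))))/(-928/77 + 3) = -287173360515913/41702904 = -6886171.78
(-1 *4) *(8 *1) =-32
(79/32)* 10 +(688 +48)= 12171/16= 760.69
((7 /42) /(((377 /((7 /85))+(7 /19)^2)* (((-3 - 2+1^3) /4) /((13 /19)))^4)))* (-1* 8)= -199927 /3132195201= -0.00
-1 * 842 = -842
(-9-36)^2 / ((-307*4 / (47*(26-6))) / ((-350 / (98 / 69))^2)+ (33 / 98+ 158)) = 138770503593750 / 10850600210161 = 12.79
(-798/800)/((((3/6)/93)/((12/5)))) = -111321/250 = -445.28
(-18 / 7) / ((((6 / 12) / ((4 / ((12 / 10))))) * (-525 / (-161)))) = -184 / 35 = -5.26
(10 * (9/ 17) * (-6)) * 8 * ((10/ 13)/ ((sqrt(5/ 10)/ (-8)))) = 345600 * sqrt(2)/ 221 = 2211.55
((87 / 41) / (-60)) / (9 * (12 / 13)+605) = -377 / 6537860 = -0.00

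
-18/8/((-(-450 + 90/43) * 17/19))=-817/145520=-0.01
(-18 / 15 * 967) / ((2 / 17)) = -49317 / 5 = -9863.40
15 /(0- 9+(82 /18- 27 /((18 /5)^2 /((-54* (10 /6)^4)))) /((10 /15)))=180 /15599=0.01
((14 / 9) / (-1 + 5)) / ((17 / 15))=35 / 102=0.34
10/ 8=5/ 4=1.25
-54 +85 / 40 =-415 / 8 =-51.88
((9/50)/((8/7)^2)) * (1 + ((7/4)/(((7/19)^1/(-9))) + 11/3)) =-67179/12800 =-5.25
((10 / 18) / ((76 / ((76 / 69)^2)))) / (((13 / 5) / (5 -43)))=-72200 / 557037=-0.13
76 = 76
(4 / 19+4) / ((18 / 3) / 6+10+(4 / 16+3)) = 320 / 1083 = 0.30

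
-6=-6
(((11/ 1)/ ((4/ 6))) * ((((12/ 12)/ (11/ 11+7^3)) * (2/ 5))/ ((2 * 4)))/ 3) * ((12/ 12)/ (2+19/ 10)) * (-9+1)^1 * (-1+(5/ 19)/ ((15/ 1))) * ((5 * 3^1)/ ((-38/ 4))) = -1540/ 605397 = -0.00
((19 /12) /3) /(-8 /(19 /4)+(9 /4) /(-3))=-361 /1665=-0.22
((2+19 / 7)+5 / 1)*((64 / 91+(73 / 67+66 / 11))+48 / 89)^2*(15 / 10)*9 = 18766005001963542 / 2061154008823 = 9104.61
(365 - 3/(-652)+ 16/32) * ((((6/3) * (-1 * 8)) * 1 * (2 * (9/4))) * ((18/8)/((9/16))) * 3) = -51474744/163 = -315795.98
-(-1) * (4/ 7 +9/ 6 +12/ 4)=71/ 14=5.07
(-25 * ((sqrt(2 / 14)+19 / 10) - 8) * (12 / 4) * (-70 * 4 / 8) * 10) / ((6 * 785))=-10675 / 314+125 * sqrt(7) / 157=-31.89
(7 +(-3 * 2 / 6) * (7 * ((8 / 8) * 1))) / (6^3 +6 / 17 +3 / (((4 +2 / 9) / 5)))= 0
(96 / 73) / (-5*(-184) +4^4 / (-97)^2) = 0.00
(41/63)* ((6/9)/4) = 41/378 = 0.11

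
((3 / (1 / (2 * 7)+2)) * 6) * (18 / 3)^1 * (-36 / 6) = -9072 / 29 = -312.83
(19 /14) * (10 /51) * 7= 95 /51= 1.86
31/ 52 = 0.60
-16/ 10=-8/ 5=-1.60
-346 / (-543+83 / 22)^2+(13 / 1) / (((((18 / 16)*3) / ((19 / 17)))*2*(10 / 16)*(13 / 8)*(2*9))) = 338798261288 / 2906794033695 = 0.12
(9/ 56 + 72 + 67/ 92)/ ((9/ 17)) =1595977/ 11592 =137.68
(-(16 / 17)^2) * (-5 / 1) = 1280 / 289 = 4.43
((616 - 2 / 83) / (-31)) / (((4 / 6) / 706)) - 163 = -21205.53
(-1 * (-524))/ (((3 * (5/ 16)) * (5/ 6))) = 16768/ 25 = 670.72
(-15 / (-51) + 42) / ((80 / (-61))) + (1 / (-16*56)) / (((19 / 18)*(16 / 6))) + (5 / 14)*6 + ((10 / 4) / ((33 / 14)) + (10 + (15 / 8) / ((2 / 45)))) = 4420203433 / 191009280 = 23.14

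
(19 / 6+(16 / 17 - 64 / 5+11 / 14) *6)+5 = -58.27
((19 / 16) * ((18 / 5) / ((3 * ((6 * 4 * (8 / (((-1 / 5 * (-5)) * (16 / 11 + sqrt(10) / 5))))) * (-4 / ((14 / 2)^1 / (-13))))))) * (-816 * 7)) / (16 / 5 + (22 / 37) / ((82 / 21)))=-72028677 / 29088488 - 72028677 * sqrt(10) / 211552640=-3.55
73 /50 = 1.46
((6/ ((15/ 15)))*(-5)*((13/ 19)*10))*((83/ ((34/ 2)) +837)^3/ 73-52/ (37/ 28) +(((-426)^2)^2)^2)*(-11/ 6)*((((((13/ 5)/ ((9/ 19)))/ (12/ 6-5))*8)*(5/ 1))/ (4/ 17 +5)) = -3567518776177172342352027394336000/ 625251789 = -5705731417230974675950951.00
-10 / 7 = -1.43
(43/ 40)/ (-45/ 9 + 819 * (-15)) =-43/ 491600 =-0.00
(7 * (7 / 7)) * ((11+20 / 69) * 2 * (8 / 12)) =21812 / 207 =105.37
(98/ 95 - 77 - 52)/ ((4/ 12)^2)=-109413/ 95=-1151.72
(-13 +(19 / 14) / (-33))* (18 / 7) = -18075 / 539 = -33.53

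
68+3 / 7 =479 / 7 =68.43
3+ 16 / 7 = 37 / 7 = 5.29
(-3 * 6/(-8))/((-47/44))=-99/47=-2.11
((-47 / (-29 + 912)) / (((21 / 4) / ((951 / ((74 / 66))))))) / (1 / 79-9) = 77683386 / 81187435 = 0.96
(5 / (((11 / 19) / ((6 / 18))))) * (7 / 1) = 665 / 33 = 20.15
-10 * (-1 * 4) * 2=80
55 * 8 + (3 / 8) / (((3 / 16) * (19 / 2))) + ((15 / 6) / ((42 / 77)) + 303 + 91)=191245 / 228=838.79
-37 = -37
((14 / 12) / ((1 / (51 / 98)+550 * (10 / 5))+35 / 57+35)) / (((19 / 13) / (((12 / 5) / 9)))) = 1547 / 8267040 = 0.00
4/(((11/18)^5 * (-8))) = -944784/161051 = -5.87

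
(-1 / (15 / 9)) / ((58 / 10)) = -3 / 29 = -0.10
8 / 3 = 2.67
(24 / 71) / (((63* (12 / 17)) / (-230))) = -7820 / 4473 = -1.75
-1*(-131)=131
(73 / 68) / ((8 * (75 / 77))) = 5621 / 40800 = 0.14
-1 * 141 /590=-141 /590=-0.24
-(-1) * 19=19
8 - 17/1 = -9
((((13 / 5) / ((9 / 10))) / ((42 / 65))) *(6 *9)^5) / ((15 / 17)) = 16286186592 / 7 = 2326598084.57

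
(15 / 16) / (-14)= -15 / 224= -0.07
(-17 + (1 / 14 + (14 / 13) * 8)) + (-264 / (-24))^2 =20509 / 182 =112.69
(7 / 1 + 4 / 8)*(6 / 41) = 45 / 41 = 1.10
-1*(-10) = 10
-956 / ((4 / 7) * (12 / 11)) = -18403 / 12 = -1533.58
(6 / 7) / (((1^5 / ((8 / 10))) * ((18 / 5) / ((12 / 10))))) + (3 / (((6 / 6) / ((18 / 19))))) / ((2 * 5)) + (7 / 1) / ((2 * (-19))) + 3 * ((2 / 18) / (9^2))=5659 / 17010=0.33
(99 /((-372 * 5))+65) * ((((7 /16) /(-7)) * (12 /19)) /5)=-120801 /235600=-0.51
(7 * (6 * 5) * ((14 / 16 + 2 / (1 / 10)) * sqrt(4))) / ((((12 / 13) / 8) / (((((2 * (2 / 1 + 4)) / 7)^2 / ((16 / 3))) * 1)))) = 293085 / 7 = 41869.29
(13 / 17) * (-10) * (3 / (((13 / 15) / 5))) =-2250 / 17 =-132.35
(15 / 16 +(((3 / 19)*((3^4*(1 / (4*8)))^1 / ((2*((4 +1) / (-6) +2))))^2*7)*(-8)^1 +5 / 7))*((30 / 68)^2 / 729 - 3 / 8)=10458267779 / 3188118528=3.28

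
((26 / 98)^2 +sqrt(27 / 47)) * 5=845 / 2401 +15 * sqrt(141) / 47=4.14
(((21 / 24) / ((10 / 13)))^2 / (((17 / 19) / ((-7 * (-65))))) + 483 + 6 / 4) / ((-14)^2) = 24860569 / 4264960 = 5.83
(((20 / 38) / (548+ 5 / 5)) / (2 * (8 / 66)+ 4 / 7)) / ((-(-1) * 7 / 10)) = 275 / 163419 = 0.00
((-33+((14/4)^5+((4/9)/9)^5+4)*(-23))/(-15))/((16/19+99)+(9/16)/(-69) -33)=119021495079035425/9776308865643018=12.17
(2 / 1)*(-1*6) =-12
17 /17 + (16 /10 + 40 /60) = 49 /15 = 3.27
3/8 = 0.38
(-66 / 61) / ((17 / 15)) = -990 / 1037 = -0.95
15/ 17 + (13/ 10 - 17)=-2519/ 170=-14.82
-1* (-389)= 389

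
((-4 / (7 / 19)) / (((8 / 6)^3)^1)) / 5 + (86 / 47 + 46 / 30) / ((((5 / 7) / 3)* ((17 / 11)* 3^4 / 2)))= -125109227 / 181213200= -0.69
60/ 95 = 12/ 19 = 0.63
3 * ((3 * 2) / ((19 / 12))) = 216 / 19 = 11.37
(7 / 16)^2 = 49 / 256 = 0.19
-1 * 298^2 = -88804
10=10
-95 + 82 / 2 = -54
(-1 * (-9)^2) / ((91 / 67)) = -5427 / 91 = -59.64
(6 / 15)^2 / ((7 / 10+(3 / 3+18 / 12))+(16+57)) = 4 / 1905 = 0.00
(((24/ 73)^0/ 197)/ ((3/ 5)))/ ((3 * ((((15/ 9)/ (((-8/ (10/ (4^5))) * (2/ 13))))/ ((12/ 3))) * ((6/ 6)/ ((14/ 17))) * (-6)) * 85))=229376/ 166529025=0.00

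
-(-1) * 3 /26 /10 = 3 /260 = 0.01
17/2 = 8.50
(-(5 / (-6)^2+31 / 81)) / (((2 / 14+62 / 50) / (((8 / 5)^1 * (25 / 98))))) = -21125 / 137214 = -0.15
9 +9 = 18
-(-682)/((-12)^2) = 341/72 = 4.74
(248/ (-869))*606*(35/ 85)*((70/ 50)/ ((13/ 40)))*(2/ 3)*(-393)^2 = -6066025249536/ 192049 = -31585820.54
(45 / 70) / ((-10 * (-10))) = 9 / 1400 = 0.01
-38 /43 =-0.88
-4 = -4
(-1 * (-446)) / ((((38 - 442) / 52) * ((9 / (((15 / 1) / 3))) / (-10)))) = 289900 / 909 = 318.92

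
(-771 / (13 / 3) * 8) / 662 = -9252 / 4303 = -2.15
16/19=0.84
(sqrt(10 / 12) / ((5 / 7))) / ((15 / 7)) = 49 * sqrt(30) / 450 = 0.60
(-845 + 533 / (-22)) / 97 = -19123 / 2134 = -8.96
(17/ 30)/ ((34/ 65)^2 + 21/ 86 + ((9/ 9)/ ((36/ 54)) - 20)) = -617695/ 19601502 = -0.03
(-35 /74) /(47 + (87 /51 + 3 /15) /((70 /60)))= -20825 /2141338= -0.01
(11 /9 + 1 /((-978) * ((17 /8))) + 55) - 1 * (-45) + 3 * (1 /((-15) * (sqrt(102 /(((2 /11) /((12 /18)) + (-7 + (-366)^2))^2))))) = 2524369 /24939 - 736721 * sqrt(102) /2805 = -2551.37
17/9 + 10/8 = 113/36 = 3.14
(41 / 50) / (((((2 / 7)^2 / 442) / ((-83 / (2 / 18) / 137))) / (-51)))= 16914648933 / 13700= 1234645.91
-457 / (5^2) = -457 / 25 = -18.28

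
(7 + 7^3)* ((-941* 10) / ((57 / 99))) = -108685500 / 19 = -5720289.47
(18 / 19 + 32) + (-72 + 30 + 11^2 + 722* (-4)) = -52745 / 19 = -2776.05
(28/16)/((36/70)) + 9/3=461/72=6.40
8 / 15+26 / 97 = 1166 / 1455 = 0.80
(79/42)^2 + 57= 106789/1764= 60.54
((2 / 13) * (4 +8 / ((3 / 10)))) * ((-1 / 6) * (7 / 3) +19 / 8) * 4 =1012 / 27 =37.48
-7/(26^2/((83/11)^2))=-48223/81796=-0.59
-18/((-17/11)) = 198/17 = 11.65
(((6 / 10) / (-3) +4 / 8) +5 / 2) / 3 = 14 / 15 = 0.93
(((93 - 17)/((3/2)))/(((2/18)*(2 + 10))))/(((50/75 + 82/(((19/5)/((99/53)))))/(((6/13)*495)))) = 85237515/402298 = 211.88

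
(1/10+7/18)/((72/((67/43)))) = 0.01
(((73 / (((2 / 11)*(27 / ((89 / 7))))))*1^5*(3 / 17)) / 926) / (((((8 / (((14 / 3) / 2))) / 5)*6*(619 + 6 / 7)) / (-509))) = -1273184605 / 177045362496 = -0.01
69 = 69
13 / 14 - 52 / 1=-715 / 14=-51.07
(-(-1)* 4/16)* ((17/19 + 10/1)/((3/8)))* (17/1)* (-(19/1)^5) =-305733066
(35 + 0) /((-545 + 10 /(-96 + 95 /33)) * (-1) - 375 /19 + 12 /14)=2043545 /30724856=0.07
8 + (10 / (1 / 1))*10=108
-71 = -71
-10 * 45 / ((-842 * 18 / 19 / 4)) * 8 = 7600 / 421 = 18.05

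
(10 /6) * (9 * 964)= 14460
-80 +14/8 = -313/4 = -78.25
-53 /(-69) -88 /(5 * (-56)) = 2614 /2415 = 1.08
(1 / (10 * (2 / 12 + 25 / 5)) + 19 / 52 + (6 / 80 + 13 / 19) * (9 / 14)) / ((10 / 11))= 41167621 / 42879200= 0.96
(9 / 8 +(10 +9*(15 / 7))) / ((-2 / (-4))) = 1703 / 28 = 60.82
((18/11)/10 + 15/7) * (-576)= -511488/385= -1328.54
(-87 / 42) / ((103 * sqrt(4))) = -29 / 2884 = -0.01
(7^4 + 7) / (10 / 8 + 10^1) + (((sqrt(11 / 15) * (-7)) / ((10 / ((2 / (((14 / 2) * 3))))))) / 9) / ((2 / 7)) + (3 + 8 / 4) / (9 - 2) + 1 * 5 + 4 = 70484 / 315 - 7 * sqrt(165) / 4050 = 223.74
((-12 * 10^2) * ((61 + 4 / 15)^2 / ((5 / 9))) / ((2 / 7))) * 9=-1276976232 / 5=-255395246.40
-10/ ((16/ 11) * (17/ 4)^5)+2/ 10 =1384657/ 7099285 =0.20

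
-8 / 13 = -0.62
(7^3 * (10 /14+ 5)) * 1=1960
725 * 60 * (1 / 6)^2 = 3625 / 3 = 1208.33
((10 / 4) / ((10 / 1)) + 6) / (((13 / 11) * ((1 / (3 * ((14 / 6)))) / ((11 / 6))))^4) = 12866891832025 / 148060224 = 86903.10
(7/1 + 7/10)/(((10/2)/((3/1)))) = 231/50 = 4.62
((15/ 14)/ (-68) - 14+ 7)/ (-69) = 0.10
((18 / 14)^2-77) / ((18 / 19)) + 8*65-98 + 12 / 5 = 760432 / 2205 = 344.87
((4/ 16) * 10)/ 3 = 5/ 6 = 0.83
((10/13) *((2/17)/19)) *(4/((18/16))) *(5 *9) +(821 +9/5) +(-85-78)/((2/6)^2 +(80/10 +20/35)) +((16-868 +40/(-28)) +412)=363.36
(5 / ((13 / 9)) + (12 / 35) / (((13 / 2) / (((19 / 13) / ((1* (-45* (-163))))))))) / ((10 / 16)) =5.54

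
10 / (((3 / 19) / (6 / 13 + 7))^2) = 33966490 / 1521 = 22331.68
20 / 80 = 1 / 4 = 0.25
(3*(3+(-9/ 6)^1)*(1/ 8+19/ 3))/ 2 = 465/ 32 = 14.53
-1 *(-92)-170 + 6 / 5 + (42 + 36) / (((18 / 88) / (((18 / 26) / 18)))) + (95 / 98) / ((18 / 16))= -135104 / 2205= -61.27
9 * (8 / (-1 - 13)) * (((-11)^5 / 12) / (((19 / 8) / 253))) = 977901672 / 133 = 7352644.15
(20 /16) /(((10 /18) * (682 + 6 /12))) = 3 /910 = 0.00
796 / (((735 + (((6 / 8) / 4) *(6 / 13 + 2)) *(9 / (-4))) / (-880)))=-18212480 / 19083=-954.38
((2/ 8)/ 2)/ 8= 1/ 64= 0.02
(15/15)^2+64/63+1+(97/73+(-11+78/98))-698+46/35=-113085181/160965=-702.55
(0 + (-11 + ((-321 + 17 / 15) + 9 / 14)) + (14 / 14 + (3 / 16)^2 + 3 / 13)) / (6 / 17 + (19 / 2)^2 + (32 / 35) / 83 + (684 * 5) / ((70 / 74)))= -162195921673 / 1827300735936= -0.09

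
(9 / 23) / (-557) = -0.00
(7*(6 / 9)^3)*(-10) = -20.74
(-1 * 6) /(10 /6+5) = -9 /10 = -0.90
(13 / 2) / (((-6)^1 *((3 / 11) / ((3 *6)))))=-143 / 2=-71.50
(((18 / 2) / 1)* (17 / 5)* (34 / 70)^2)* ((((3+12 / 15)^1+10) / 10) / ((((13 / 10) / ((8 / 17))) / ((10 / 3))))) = 957168 / 79625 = 12.02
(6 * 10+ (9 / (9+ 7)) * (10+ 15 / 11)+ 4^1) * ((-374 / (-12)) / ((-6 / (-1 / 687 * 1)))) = 210613 / 395712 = 0.53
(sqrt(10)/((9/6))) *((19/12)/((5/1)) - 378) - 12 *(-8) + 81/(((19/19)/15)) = 1311 - 22661 *sqrt(10)/90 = 514.77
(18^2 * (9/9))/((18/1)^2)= 1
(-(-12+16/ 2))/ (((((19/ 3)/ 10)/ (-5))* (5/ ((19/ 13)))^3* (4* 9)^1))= -722/ 32955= -0.02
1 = 1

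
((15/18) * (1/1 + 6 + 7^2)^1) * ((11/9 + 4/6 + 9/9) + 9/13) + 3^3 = 68137/351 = 194.12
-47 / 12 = -3.92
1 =1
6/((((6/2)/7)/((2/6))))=4.67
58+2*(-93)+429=301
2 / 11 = 0.18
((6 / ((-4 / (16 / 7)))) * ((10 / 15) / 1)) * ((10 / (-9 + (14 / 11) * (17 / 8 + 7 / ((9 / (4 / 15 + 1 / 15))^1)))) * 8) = 1520640 / 49609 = 30.65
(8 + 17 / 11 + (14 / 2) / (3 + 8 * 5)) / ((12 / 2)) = 2296 / 1419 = 1.62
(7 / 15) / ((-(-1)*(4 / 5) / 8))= 4.67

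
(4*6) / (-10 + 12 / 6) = -3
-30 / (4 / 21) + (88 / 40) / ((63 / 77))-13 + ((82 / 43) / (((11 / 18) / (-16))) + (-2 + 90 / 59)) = -548072341 / 2511630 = -218.21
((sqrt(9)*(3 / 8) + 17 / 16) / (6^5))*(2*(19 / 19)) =35 / 62208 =0.00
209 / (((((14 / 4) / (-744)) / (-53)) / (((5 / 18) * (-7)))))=-13735480 / 3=-4578493.33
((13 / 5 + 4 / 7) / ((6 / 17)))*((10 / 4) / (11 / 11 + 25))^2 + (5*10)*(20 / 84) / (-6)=-647695 / 340704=-1.90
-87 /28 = -3.11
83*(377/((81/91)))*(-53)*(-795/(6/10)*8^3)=102381748851200/81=1263972208039.51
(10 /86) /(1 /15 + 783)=0.00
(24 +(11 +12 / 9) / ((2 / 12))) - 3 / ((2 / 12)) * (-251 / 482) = 25877 / 241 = 107.37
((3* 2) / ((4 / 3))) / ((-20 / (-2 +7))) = -9 / 8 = -1.12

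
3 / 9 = 1 / 3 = 0.33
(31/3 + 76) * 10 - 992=-386/3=-128.67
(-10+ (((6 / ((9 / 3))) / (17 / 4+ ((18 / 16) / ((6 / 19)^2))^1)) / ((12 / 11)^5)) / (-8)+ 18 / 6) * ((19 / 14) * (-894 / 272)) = 306800755477 / 9811113984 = 31.27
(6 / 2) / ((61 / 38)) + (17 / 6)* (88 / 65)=67858 / 11895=5.70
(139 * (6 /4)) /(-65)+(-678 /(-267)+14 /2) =73257 /11570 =6.33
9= 9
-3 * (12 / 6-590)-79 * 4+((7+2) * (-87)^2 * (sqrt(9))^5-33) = 16554818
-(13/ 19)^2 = -169/ 361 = -0.47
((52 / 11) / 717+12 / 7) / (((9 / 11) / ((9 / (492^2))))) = 5938 / 75932451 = 0.00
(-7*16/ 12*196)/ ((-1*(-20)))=-1372/ 15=-91.47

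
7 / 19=0.37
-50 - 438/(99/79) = -13184/33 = -399.52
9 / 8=1.12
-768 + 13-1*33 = -788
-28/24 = -7/6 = -1.17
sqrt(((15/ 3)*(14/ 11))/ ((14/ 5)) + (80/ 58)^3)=5*sqrt(16763131)/ 9251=2.21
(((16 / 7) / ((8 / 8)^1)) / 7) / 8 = 0.04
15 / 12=5 / 4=1.25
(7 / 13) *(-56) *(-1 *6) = 2352 / 13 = 180.92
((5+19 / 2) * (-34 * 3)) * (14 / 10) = -2070.60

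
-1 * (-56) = 56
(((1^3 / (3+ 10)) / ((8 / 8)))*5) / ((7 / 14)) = 10 / 13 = 0.77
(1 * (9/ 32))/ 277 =9/ 8864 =0.00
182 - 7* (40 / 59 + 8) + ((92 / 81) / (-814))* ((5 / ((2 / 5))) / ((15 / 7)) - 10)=707571679 / 5835159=121.26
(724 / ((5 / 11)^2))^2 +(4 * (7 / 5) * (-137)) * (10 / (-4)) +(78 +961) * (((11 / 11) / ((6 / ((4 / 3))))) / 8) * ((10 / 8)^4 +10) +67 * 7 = 70743648259631 / 5760000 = 12281883.38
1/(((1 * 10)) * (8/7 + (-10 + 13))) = 7/290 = 0.02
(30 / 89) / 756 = 0.00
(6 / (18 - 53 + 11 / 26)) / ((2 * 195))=-2 / 4495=-0.00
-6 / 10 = -3 / 5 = -0.60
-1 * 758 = -758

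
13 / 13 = 1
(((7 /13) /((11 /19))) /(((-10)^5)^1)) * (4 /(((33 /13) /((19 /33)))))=-2527 /299475000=-0.00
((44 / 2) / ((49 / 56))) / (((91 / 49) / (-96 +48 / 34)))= -283008 / 221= -1280.58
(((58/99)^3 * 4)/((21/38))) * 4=118628096/20376279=5.82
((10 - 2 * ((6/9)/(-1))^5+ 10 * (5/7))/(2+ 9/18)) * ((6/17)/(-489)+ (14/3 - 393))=-2703.77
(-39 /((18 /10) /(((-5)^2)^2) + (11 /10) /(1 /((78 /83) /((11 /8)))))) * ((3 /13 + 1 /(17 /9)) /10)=-4357500 /1109233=-3.93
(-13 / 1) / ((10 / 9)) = -117 / 10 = -11.70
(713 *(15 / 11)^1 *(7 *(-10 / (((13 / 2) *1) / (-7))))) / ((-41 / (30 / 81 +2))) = -223596800 / 52767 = -4237.44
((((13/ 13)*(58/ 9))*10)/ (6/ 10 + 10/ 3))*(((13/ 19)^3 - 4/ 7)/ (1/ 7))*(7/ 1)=-81585700/ 404681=-201.60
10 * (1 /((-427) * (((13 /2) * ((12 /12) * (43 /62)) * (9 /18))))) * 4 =-9920 /238693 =-0.04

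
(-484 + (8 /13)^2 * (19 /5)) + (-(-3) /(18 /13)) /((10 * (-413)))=-2020880581 /4187820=-482.56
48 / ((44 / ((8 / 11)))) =96 / 121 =0.79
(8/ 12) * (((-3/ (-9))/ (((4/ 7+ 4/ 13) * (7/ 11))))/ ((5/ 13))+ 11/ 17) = 44803/ 30600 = 1.46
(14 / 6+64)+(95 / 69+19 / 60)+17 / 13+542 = 10967341 / 17940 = 611.33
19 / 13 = 1.46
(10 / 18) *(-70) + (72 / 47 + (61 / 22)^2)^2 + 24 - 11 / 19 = 6153367580395 / 88487627184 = 69.54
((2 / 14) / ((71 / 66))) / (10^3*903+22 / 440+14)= 1320 / 8975959657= 0.00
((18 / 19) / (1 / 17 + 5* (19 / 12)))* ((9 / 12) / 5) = 2754 / 154565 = 0.02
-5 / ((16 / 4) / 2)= -5 / 2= -2.50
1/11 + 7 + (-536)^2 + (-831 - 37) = 3150786/11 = 286435.09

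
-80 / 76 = -20 / 19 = -1.05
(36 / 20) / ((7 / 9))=81 / 35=2.31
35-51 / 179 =6214 / 179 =34.72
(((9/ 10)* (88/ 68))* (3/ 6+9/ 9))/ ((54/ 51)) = 1.65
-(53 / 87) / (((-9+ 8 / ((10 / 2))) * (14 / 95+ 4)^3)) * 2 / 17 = 227204375 / 1673510986716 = 0.00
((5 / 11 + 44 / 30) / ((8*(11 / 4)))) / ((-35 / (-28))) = 634 / 9075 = 0.07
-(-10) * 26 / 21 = 260 / 21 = 12.38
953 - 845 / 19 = 17262 / 19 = 908.53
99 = 99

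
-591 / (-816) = 197 / 272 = 0.72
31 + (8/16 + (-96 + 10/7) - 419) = -482.07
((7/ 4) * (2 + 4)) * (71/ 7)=213/ 2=106.50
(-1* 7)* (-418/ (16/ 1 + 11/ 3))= 8778/ 59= 148.78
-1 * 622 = -622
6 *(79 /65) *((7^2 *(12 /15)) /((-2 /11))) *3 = -1532916 /325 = -4716.66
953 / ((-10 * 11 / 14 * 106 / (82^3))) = -1839087964 / 2915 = -630904.96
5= 5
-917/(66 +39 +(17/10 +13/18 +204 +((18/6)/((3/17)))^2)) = -41265/27019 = -1.53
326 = 326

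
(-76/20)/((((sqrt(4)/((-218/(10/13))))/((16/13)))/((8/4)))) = 33136/25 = 1325.44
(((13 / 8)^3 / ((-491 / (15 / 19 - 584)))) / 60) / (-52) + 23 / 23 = 1144474831 / 1146347520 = 1.00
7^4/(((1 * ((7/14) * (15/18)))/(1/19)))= 28812/95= 303.28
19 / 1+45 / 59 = 1166 / 59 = 19.76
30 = 30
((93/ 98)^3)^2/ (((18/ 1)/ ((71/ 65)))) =5104033669431/ 115159509512320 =0.04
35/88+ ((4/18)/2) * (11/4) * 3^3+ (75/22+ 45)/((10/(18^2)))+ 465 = 179705/88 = 2042.10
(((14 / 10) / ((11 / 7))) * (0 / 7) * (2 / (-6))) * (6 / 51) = 0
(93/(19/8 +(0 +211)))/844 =62/120059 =0.00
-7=-7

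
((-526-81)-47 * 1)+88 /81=-52886 /81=-652.91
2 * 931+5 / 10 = 3725 / 2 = 1862.50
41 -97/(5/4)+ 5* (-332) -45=-8708/5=-1741.60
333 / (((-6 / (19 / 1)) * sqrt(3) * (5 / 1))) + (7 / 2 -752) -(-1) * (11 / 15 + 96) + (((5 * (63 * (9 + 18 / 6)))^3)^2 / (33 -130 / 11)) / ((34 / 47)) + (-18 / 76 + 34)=214909793300676528742345109 / 1128885 -703 * sqrt(3) / 10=190373504210505524127.69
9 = 9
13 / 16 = 0.81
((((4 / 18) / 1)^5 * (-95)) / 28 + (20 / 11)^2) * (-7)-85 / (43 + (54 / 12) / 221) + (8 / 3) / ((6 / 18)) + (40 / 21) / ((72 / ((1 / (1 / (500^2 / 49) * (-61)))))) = -10981669638206590 / 568523208023001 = -19.32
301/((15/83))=24983/15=1665.53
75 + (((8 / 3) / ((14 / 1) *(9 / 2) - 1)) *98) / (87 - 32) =384017 / 5115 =75.08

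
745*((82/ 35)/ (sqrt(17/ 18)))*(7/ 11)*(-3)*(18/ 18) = -109962*sqrt(34)/ 187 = -3428.79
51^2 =2601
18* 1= 18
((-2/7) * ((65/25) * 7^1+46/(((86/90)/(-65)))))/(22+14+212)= 668837/186620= 3.58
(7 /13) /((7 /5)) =5 /13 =0.38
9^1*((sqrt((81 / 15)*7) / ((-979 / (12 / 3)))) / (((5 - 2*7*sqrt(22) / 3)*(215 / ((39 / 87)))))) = 12636*sqrt(105) / 24947313655 + 58968*sqrt(2310) / 124736568275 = 0.00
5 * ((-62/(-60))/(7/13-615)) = -403/47928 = -0.01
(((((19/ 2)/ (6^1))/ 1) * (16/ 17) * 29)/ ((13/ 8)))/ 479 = 17632/ 317577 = 0.06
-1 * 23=-23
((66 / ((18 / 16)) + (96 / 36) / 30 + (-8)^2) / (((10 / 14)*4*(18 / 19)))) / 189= 0.24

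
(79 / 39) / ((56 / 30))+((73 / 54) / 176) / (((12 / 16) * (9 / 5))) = 6368225 / 5837832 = 1.09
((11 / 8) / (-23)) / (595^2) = -11 / 65140600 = -0.00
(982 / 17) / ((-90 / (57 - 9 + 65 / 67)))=-94763 / 3015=-31.43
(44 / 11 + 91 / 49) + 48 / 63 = 139 / 21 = 6.62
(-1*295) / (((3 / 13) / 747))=-954915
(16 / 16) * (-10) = -10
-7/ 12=-0.58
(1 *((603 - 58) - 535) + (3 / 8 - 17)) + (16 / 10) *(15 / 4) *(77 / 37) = 1735 / 296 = 5.86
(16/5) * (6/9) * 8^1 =256/15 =17.07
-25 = -25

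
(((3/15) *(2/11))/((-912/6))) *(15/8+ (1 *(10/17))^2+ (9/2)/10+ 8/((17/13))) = -101597/48320800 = -0.00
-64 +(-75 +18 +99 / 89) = -10670 / 89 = -119.89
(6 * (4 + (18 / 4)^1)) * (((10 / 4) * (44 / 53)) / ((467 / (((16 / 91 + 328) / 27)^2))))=1667775387520 / 49806016533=33.49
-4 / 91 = -0.04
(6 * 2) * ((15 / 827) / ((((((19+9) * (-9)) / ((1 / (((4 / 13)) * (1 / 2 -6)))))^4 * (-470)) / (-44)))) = 28561 / 46362951140470272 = 0.00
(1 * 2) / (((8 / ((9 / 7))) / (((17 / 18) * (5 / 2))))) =85 / 112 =0.76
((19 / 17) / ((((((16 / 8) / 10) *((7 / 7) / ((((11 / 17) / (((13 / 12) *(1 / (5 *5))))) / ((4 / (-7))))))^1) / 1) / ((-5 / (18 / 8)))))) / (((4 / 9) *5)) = 548625 / 3757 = 146.03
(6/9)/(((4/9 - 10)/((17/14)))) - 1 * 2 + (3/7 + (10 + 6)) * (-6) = -60595/602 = -100.66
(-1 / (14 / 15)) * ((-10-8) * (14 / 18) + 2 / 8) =825 / 56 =14.73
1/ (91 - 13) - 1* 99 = -7721/ 78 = -98.99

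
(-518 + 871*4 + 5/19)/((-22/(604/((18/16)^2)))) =-1089306752/16929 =-64345.61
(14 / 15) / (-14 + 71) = 14 / 855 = 0.02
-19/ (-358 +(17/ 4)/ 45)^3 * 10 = 1108080000/ 267376254054967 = 0.00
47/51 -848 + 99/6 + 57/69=-1946599/2346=-829.75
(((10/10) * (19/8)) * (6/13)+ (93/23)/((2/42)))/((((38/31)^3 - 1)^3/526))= 715298093166858608091/9434865828651718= 75814.34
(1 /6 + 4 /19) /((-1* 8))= -43 /912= -0.05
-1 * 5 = -5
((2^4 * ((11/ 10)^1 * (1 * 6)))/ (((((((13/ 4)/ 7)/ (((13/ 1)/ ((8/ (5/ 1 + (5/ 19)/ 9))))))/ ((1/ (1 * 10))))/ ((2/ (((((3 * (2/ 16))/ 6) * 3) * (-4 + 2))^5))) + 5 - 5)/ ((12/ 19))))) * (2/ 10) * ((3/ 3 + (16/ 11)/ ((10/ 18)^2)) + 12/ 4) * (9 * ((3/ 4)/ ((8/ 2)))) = -189057204224/ 2030625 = -93102.96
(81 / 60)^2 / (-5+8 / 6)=-2187 / 4400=-0.50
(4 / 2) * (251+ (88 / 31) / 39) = 607094 / 1209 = 502.15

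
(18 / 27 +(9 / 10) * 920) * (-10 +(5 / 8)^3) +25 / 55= -22764265 / 2816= -8083.90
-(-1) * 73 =73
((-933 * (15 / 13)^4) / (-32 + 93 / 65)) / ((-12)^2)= 26240625 / 69847024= 0.38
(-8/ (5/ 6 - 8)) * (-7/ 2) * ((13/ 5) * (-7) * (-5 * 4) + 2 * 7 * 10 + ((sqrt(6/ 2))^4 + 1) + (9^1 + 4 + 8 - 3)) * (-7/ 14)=44688/ 43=1039.26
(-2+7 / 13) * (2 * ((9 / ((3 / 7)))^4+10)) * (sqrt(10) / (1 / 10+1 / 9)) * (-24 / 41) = 840201120 * sqrt(10) / 533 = 4984895.37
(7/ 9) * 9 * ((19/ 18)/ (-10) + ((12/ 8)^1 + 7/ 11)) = 28147/ 1980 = 14.22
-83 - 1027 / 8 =-1691 / 8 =-211.38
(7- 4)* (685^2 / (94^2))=1407675 / 8836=159.31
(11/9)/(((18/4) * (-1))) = -22/81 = -0.27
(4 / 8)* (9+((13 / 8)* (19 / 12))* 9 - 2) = 965 / 64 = 15.08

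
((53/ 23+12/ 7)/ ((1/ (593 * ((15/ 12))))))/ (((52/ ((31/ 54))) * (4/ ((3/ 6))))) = 59469005/ 14466816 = 4.11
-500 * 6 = -3000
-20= -20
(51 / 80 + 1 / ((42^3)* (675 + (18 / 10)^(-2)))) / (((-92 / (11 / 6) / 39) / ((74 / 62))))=-0.59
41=41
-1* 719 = -719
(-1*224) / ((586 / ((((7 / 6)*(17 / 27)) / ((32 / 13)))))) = -10829 / 94932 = -0.11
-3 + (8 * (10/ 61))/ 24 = -539/ 183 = -2.95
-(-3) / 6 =1 / 2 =0.50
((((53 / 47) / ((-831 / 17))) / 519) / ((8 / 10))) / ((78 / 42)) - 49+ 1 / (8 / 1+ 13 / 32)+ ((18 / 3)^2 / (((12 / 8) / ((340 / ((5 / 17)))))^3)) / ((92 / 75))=87604287047725252968823 / 6521533045092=13433081829.38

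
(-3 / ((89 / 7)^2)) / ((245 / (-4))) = 12 / 39605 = 0.00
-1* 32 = -32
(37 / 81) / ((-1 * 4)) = -37 / 324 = -0.11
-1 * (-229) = 229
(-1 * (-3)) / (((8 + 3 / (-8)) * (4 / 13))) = 78 / 61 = 1.28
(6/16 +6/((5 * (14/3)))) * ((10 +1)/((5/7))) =1947/200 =9.74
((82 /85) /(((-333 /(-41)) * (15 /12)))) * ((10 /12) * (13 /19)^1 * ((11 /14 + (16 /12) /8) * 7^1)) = 349648 /968031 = 0.36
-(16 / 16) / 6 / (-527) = 1 / 3162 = 0.00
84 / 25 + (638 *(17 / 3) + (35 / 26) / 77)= 77621347 / 21450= 3618.71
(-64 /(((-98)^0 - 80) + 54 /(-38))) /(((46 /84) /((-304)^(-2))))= 21 /1335472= 0.00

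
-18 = -18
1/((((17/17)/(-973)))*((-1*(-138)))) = -973/138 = -7.05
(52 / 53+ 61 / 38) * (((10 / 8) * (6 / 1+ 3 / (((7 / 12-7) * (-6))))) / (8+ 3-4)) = 3047265 / 1085546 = 2.81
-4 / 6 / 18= -1 / 27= -0.04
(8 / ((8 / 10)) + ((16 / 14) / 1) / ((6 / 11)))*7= 254 / 3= 84.67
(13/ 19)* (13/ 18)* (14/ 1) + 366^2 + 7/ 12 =91631035/ 684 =133963.50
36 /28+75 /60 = 71 /28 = 2.54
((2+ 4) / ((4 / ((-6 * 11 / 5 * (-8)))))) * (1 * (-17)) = -13464 / 5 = -2692.80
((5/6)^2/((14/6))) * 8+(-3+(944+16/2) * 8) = 159923/21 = 7615.38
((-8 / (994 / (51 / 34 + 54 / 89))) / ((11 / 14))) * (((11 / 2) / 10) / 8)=-75 / 50552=-0.00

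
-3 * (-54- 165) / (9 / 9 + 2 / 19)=4161 / 7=594.43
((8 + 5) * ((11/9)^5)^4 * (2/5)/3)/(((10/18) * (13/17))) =22873499827707040312834/101313878825474406675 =225.77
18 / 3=6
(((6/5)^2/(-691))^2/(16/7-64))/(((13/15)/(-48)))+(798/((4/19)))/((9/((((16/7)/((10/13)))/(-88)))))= -728265758641/51209837250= -14.22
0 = 0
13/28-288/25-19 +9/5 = -19779/700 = -28.26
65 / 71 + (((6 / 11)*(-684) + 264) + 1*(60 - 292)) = -265677 / 781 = -340.18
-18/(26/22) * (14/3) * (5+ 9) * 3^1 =-38808/13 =-2985.23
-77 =-77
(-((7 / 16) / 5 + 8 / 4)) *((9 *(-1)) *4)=1503 / 20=75.15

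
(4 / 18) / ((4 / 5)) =5 / 18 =0.28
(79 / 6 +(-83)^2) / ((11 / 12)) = 82826 / 11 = 7529.64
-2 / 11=-0.18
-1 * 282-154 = -436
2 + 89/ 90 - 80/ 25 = -19/ 90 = -0.21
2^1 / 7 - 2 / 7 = 0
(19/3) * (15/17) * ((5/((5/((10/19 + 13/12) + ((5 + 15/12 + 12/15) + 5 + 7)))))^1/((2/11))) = 32384/51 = 634.98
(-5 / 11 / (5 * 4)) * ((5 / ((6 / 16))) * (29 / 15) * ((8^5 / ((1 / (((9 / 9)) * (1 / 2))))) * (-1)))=950272 / 99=9598.71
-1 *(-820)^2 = -672400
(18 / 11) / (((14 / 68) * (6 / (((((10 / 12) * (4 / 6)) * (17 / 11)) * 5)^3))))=2610031250 / 24904341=104.80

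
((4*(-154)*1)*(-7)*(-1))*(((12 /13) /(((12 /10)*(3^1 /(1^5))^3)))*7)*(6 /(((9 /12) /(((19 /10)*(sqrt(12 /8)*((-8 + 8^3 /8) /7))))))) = -18351872*sqrt(6) /351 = -128070.43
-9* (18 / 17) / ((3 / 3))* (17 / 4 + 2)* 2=-2025 / 17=-119.12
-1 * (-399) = 399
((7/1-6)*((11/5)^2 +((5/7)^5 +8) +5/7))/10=5773297/4201750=1.37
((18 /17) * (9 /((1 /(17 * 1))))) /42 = 27 /7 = 3.86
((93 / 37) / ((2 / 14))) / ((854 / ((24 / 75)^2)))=0.00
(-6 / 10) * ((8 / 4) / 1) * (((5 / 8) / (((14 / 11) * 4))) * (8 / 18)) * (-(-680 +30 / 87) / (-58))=36135 / 47096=0.77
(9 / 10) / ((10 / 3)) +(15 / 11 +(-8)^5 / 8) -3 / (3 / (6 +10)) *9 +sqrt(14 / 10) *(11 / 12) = -4662203 / 1100 +11 *sqrt(35) / 60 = -4237.28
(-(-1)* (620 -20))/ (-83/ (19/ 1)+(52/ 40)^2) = -1140000/ 5089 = -224.01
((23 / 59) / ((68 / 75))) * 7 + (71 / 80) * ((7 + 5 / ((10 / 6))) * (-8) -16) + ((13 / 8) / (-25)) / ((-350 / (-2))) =-2885302789 / 35105000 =-82.19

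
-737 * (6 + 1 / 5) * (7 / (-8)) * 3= 479787 / 40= 11994.68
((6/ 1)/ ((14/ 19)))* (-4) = -228/ 7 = -32.57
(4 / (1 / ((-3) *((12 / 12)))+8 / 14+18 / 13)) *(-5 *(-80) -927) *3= -1726452 / 443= -3897.18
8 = 8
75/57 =25/19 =1.32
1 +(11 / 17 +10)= 198 / 17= 11.65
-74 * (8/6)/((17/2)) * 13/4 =-1924/51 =-37.73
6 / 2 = 3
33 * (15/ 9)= 55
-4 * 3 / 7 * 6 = -72 / 7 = -10.29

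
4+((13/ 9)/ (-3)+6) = 257/ 27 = 9.52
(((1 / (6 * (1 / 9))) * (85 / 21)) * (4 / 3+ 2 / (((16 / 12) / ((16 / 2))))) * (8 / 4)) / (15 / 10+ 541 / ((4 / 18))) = 850 / 12789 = 0.07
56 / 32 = 7 / 4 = 1.75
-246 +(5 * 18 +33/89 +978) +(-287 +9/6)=95563/178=536.87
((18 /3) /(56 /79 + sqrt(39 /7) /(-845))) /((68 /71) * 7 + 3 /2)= 69125316 * sqrt(273) /280926906341 + 289836324960 /280926906341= 1.04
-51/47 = -1.09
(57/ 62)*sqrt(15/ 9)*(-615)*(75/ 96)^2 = -7303125*sqrt(15)/ 63488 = -445.52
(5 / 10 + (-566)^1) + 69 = -993 / 2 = -496.50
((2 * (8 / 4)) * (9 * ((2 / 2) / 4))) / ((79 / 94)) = 846 / 79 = 10.71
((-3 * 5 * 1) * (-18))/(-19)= -270/19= -14.21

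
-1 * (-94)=94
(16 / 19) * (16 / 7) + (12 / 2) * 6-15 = 3049 / 133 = 22.92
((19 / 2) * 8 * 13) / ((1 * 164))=247 / 41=6.02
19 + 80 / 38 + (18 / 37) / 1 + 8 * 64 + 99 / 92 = 34580177 / 64676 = 534.67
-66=-66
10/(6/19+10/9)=855/122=7.01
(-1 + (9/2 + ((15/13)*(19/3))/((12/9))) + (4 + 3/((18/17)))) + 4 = 3091/156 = 19.81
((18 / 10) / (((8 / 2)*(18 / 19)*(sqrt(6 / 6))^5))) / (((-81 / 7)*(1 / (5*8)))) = -133 / 81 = -1.64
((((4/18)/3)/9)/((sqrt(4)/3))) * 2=2/81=0.02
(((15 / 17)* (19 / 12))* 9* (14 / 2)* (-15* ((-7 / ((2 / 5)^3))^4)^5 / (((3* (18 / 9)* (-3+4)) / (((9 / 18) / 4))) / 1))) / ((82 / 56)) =-14497504744169041881215846678809811010069097392261028289794921875 / 12857380619375557476352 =-1127562850735077645488618000000000000000000.00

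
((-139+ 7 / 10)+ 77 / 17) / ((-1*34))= 22741 / 5780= 3.93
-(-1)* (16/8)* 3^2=18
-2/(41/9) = -18/41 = -0.44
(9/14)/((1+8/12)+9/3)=27/196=0.14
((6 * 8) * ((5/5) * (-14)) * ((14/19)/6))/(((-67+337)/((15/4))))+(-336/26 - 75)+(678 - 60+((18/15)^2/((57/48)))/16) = 29399537/55575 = 529.01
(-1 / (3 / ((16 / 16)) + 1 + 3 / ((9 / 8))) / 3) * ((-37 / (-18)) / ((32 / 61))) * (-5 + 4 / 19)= 205387 / 218880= 0.94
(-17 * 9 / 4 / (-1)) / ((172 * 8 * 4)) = 153 / 22016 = 0.01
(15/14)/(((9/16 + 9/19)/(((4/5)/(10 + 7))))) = 608/12495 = 0.05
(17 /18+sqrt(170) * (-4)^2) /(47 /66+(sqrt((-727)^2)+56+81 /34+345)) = 3179 /3807264+561 * sqrt(170) /39659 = 0.19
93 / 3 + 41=72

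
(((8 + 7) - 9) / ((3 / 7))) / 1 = 14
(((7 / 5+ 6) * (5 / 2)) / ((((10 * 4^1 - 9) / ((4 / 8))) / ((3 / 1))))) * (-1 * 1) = -111 / 124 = -0.90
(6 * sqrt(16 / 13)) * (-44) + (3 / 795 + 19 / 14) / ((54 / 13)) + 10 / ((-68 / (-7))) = 171177 / 126140 - 1056 * sqrt(13) / 13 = -291.52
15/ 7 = 2.14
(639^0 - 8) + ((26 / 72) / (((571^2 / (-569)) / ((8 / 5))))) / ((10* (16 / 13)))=-8216329361 / 1173747600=-7.00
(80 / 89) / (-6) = -40 / 267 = -0.15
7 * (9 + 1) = 70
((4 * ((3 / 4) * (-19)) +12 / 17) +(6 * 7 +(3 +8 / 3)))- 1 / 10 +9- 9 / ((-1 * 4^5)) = 0.28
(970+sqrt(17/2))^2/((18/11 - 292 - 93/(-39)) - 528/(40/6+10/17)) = -49783468735/19087674 - 25661350 * sqrt(34)/9543837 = -2623.83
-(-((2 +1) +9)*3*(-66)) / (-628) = 594 / 157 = 3.78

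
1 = 1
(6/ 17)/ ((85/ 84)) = 504/ 1445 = 0.35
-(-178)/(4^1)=89/2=44.50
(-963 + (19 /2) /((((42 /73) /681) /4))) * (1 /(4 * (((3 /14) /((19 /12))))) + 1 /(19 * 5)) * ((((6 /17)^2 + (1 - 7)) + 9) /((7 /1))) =2475742931 /67830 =36499.23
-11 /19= -0.58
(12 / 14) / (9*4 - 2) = 3 / 119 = 0.03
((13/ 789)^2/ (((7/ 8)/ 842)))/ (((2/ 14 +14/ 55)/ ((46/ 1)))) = 2880111520/ 95245713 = 30.24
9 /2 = 4.50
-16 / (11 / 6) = -96 / 11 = -8.73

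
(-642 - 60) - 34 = -736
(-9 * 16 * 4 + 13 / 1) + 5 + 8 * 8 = -494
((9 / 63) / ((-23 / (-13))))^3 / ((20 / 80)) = 8788 / 4173281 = 0.00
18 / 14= 9 / 7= 1.29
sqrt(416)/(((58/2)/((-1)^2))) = 4*sqrt(26)/29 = 0.70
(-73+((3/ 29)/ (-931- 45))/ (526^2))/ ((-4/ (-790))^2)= -89194146739464875/ 31324150016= -2847456.25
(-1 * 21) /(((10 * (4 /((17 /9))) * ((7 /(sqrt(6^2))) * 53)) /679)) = -11543 /1060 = -10.89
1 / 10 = 0.10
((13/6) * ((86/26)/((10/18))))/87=43/290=0.15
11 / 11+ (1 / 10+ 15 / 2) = 43 / 5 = 8.60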